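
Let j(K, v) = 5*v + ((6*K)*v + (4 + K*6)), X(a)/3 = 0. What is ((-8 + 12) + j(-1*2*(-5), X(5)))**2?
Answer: 4624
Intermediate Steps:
X(a) = 0 (X(a) = 3*0 = 0)
j(K, v) = 4 + 5*v + 6*K + 6*K*v (j(K, v) = 5*v + (6*K*v + (4 + 6*K)) = 5*v + (4 + 6*K + 6*K*v) = 4 + 5*v + 6*K + 6*K*v)
((-8 + 12) + j(-1*2*(-5), X(5)))**2 = ((-8 + 12) + (4 + 5*0 + 6*(-1*2*(-5)) + 6*(-1*2*(-5))*0))**2 = (4 + (4 + 0 + 6*(-2*(-5)) + 6*(-2*(-5))*0))**2 = (4 + (4 + 0 + 6*10 + 6*10*0))**2 = (4 + (4 + 0 + 60 + 0))**2 = (4 + 64)**2 = 68**2 = 4624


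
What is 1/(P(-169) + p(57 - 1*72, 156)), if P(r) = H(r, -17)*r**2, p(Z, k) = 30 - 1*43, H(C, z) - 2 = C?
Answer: -1/4769700 ≈ -2.0966e-7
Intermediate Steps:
H(C, z) = 2 + C
p(Z, k) = -13 (p(Z, k) = 30 - 43 = -13)
P(r) = r**2*(2 + r) (P(r) = (2 + r)*r**2 = r**2*(2 + r))
1/(P(-169) + p(57 - 1*72, 156)) = 1/((-169)**2*(2 - 169) - 13) = 1/(28561*(-167) - 13) = 1/(-4769687 - 13) = 1/(-4769700) = -1/4769700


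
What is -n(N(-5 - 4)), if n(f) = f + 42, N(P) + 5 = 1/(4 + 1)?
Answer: -186/5 ≈ -37.200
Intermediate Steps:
N(P) = -24/5 (N(P) = -5 + 1/(4 + 1) = -5 + 1/5 = -5 + ⅕ = -24/5)
n(f) = 42 + f
-n(N(-5 - 4)) = -(42 - 24/5) = -1*186/5 = -186/5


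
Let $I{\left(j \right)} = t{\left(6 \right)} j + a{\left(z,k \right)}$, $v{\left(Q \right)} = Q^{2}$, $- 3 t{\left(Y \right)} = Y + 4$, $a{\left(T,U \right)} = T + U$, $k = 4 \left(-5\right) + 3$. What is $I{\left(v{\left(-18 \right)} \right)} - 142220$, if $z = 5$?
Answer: $-143312$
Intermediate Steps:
$k = -17$ ($k = -20 + 3 = -17$)
$t{\left(Y \right)} = - \frac{4}{3} - \frac{Y}{3}$ ($t{\left(Y \right)} = - \frac{Y + 4}{3} = - \frac{4 + Y}{3} = - \frac{4}{3} - \frac{Y}{3}$)
$I{\left(j \right)} = -12 - \frac{10 j}{3}$ ($I{\left(j \right)} = \left(- \frac{4}{3} - 2\right) j + \left(5 - 17\right) = \left(- \frac{4}{3} - 2\right) j - 12 = - \frac{10 j}{3} - 12 = -12 - \frac{10 j}{3}$)
$I{\left(v{\left(-18 \right)} \right)} - 142220 = \left(-12 - \frac{10 \left(-18\right)^{2}}{3}\right) - 142220 = \left(-12 - 1080\right) - 142220 = -1092 - 142220 = -143312$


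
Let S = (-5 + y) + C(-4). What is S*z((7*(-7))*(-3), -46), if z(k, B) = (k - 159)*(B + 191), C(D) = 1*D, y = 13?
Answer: -6960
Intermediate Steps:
C(D) = D
z(k, B) = (-159 + k)*(191 + B)
S = 4 (S = (-5 + 13) - 4 = 8 - 4 = 4)
S*z((7*(-7))*(-3), -46) = 4*(-30369 - 159*(-46) + 191*((7*(-7))*(-3)) - 46*7*(-7)*(-3)) = 4*(-30369 + 7314 + 191*(-49*(-3)) - (-2254)*(-3)) = 4*(-30369 + 7314 + 191*147 - 46*147) = 4*(-30369 + 7314 + 28077 - 6762) = 4*(-1740) = -6960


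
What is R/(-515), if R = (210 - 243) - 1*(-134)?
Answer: -101/515 ≈ -0.19612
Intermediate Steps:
R = 101 (R = -33 + 134 = 101)
R/(-515) = 101/(-515) = 101*(-1/515) = -101/515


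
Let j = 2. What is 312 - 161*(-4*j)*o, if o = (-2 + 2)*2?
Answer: 312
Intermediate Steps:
o = 0 (o = 0*2 = 0)
312 - 161*(-4*j)*o = 312 - 161*(-4*2)*0 = 312 - (-1288)*0 = 312 - 161*0 = 312 + 0 = 312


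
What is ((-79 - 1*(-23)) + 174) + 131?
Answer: 249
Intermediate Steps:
((-79 - 1*(-23)) + 174) + 131 = ((-79 + 23) + 174) + 131 = (-56 + 174) + 131 = 118 + 131 = 249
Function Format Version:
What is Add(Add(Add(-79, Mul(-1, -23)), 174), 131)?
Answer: 249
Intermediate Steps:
Add(Add(Add(-79, Mul(-1, -23)), 174), 131) = Add(Add(Add(-79, 23), 174), 131) = Add(Add(-56, 174), 131) = Add(118, 131) = 249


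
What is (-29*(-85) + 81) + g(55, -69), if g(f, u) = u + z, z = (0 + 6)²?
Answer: 2513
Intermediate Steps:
z = 36 (z = 6² = 36)
g(f, u) = 36 + u (g(f, u) = u + 36 = 36 + u)
(-29*(-85) + 81) + g(55, -69) = (-29*(-85) + 81) + (36 - 69) = (2465 + 81) - 33 = 2546 - 33 = 2513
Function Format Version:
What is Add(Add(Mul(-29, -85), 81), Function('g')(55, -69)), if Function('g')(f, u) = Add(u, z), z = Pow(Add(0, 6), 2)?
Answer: 2513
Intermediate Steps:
z = 36 (z = Pow(6, 2) = 36)
Function('g')(f, u) = Add(36, u) (Function('g')(f, u) = Add(u, 36) = Add(36, u))
Add(Add(Mul(-29, -85), 81), Function('g')(55, -69)) = Add(Add(Mul(-29, -85), 81), Add(36, -69)) = Add(Add(2465, 81), -33) = Add(2546, -33) = 2513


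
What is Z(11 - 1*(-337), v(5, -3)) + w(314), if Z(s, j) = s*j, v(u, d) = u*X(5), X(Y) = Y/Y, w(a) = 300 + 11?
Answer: 2051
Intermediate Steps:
w(a) = 311
X(Y) = 1
v(u, d) = u (v(u, d) = u*1 = u)
Z(s, j) = j*s
Z(11 - 1*(-337), v(5, -3)) + w(314) = 5*(11 - 1*(-337)) + 311 = 5*(11 + 337) + 311 = 5*348 + 311 = 1740 + 311 = 2051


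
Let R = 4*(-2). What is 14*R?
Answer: -112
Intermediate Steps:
R = -8
14*R = 14*(-8) = -112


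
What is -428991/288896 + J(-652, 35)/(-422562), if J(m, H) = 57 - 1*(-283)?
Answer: -90686759791/61038235776 ≈ -1.4857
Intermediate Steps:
J(m, H) = 340 (J(m, H) = 57 + 283 = 340)
-428991/288896 + J(-652, 35)/(-422562) = -428991/288896 + 340/(-422562) = -428991*1/288896 + 340*(-1/422562) = -428991/288896 - 170/211281 = -90686759791/61038235776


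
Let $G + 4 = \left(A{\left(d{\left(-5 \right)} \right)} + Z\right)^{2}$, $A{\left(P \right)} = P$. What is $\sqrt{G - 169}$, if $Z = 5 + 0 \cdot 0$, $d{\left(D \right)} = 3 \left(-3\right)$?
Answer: $i \sqrt{157} \approx 12.53 i$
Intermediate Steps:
$d{\left(D \right)} = -9$
$Z = 5$ ($Z = 5 + 0 = 5$)
$G = 12$ ($G = -4 + \left(-9 + 5\right)^{2} = -4 + \left(-4\right)^{2} = -4 + 16 = 12$)
$\sqrt{G - 169} = \sqrt{12 - 169} = \sqrt{-157} = i \sqrt{157}$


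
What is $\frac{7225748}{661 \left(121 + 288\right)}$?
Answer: $\frac{7225748}{270349} \approx 26.727$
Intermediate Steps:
$\frac{7225748}{661 \left(121 + 288\right)} = \frac{7225748}{661 \cdot 409} = \frac{7225748}{270349}$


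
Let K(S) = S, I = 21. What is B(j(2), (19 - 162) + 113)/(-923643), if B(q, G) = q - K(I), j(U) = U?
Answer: 19/923643 ≈ 2.0571e-5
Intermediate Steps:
B(q, G) = -21 + q (B(q, G) = q - 1*21 = q - 21 = -21 + q)
B(j(2), (19 - 162) + 113)/(-923643) = (-21 + 2)/(-923643) = -19*(-1/923643) = 19/923643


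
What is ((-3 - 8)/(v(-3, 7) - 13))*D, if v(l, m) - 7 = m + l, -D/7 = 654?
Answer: -25179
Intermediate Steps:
D = -4578 (D = -7*654 = -4578)
v(l, m) = 7 + l + m (v(l, m) = 7 + (m + l) = 7 + (l + m) = 7 + l + m)
((-3 - 8)/(v(-3, 7) - 13))*D = ((-3 - 8)/((7 - 3 + 7) - 13))*(-4578) = -11/(11 - 13)*(-4578) = -11/(-2)*(-4578) = -11*(-½)*(-4578) = (11/2)*(-4578) = -25179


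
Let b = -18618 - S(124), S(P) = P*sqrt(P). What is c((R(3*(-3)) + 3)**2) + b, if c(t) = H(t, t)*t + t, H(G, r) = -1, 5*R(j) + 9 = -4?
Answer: -18618 - 248*sqrt(31) ≈ -19999.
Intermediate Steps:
R(j) = -13/5 (R(j) = -9/5 + (1/5)*(-4) = -9/5 - 4/5 = -13/5)
S(P) = P**(3/2)
b = -18618 - 248*sqrt(31) (b = -18618 - 124**(3/2) = -18618 - 248*sqrt(31) ≈ -19999.)
c(t) = 0 (c(t) = -t + t = 0)
c((R(3*(-3)) + 3)**2) + b = 0 + (-18618 - 248*sqrt(31)) = -18618 - 248*sqrt(31)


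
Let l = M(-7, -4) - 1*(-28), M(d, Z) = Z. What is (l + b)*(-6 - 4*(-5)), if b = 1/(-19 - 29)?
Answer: 8057/24 ≈ 335.71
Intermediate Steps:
l = 24 (l = -4 - 1*(-28) = -4 + 28 = 24)
b = -1/48 (b = 1/(-48) = -1/48 ≈ -0.020833)
(l + b)*(-6 - 4*(-5)) = (24 - 1/48)*(-6 - 4*(-5)) = 1151*(-6 + 20)/48 = (1151/48)*14 = 8057/24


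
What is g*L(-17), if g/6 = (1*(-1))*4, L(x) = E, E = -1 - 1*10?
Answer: 264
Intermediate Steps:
E = -11 (E = -1 - 10 = -11)
L(x) = -11
g = -24 (g = 6*((1*(-1))*4) = 6*(-1*4) = 6*(-4) = -24)
g*L(-17) = -24*(-11) = 264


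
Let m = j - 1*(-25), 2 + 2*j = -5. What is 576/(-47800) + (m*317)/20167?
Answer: 1826539/5604550 ≈ 0.32590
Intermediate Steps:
j = -7/2 (j = -1 + (½)*(-5) = -1 - 5/2 = -7/2 ≈ -3.5000)
m = 43/2 (m = -7/2 - 1*(-25) = -7/2 + 25 = 43/2 ≈ 21.500)
576/(-47800) + (m*317)/20167 = 576/(-47800) + ((43/2)*317)/20167 = 576*(-1/47800) + (13631/2)*(1/20167) = -72/5975 + 317/938 = 1826539/5604550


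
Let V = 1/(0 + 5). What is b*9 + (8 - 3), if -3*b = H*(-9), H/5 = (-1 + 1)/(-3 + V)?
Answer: 5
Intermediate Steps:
V = ⅕ (V = 1/5 = ⅕ ≈ 0.20000)
H = 0 (H = 5*((-1 + 1)/(-3 + ⅕)) = 5*(0/(-14/5)) = 5*(0*(-5/14)) = 5*0 = 0)
b = 0 (b = -0*(-9) = -⅓*0 = 0)
b*9 + (8 - 3) = 0*9 + (8 - 3) = 0 + 5 = 5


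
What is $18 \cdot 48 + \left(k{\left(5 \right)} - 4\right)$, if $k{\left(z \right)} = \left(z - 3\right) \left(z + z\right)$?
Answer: $880$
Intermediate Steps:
$k{\left(z \right)} = 2 z \left(-3 + z\right)$ ($k{\left(z \right)} = \left(-3 + z\right) 2 z = 2 z \left(-3 + z\right)$)
$18 \cdot 48 + \left(k{\left(5 \right)} - 4\right) = 18 \cdot 48 - \left(4 - 10 \left(-3 + 5\right)\right) = 864 - \left(4 - 20\right) = 864 + \left(20 - 4\right) = 864 + 16 = 880$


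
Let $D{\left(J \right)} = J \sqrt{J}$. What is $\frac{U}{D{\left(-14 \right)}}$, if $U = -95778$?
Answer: $- \frac{47889 i \sqrt{14}}{98} \approx - 1828.4 i$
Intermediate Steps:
$D{\left(J \right)} = J^{\frac{3}{2}}$
$\frac{U}{D{\left(-14 \right)}} = - \frac{95778}{\left(-14\right)^{\frac{3}{2}}} = - \frac{95778}{\left(-14\right) i \sqrt{14}} = - 95778 \frac{i \sqrt{14}}{196} = - \frac{47889 i \sqrt{14}}{98}$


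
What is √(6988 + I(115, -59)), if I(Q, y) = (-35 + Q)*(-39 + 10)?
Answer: 2*√1167 ≈ 68.323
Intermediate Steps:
I(Q, y) = 1015 - 29*Q (I(Q, y) = (-35 + Q)*(-29) = 1015 - 29*Q)
√(6988 + I(115, -59)) = √(6988 + (1015 - 29*115)) = √(6988 + (1015 - 3335)) = √(6988 - 2320) = √4668 = 2*√1167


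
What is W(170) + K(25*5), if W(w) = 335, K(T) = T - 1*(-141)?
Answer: 601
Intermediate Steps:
K(T) = 141 + T (K(T) = T + 141 = 141 + T)
W(170) + K(25*5) = 335 + (141 + 25*5) = 335 + (141 + 125) = 335 + 266 = 601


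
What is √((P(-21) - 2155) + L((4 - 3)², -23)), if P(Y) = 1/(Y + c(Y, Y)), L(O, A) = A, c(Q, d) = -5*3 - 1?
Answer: I*√2981719/37 ≈ 46.669*I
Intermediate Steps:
c(Q, d) = -16 (c(Q, d) = -15 - 1 = -16)
P(Y) = 1/(-16 + Y) (P(Y) = 1/(Y - 16) = 1/(-16 + Y))
√((P(-21) - 2155) + L((4 - 3)², -23)) = √((1/(-16 - 21) - 2155) - 23) = √((1/(-37) - 2155) - 23) = √((-1/37 - 2155) - 23) = √(-79736/37 - 23) = √(-80587/37) = I*√2981719/37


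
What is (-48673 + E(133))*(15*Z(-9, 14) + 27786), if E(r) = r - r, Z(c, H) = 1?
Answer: -1353158073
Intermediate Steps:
E(r) = 0
(-48673 + E(133))*(15*Z(-9, 14) + 27786) = (-48673 + 0)*(15*1 + 27786) = -48673*(15 + 27786) = -48673*27801 = -1353158073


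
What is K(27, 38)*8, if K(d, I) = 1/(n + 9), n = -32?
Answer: -8/23 ≈ -0.34783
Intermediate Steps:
K(d, I) = -1/23 (K(d, I) = 1/(-32 + 9) = 1/(-23) = -1/23)
K(27, 38)*8 = -1/23*8 = -8/23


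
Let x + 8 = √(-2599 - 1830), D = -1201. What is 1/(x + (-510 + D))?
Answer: -1719/2959390 - I*√4429/2959390 ≈ -0.00058086 - 2.2488e-5*I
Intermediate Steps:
x = -8 + I*√4429 (x = -8 + √(-2599 - 1830) = -8 + √(-4429) = -8 + I*√4429 ≈ -8.0 + 66.551*I)
1/(x + (-510 + D)) = 1/((-8 + I*√4429) + (-510 - 1201)) = 1/((-8 + I*√4429) - 1711) = 1/(-1719 + I*√4429)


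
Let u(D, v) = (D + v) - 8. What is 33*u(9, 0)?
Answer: 33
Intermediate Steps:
u(D, v) = -8 + D + v
33*u(9, 0) = 33*(-8 + 9 + 0) = 33*1 = 33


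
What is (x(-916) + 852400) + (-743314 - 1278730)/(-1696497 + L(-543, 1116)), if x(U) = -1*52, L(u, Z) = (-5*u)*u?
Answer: 1351288812130/1585371 ≈ 8.5235e+5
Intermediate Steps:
L(u, Z) = -5*u²
x(U) = -52
(x(-916) + 852400) + (-743314 - 1278730)/(-1696497 + L(-543, 1116)) = (-52 + 852400) + (-743314 - 1278730)/(-1696497 - 5*(-543)²) = 852348 - 2022044/(-1696497 - 5*294849) = 852348 - 2022044/(-1696497 - 1474245) = 852348 - 2022044/(-3170742) = 852348 - 2022044*(-1/3170742) = 852348 + 1011022/1585371 = 1351288812130/1585371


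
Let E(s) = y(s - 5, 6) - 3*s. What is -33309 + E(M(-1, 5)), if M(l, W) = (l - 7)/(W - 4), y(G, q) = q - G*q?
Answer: -33201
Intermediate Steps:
y(G, q) = q - G*q
M(l, W) = (-7 + l)/(-4 + W)
E(s) = 36 - 9*s (E(s) = 6*(1 - (s - 5)) - 3*s = 6*(1 - (-5 + s)) - 3*s = 6*(1 + (5 - s)) - 3*s = 6*(6 - s) - 3*s = (36 - 6*s) - 3*s = 36 - 9*s)
-33309 + E(M(-1, 5)) = -33309 + (36 - 9*(-7 - 1)/(-4 + 5)) = -33309 + (36 - 9*(-8)/1) = -33309 + (36 - 9*(-8)) = -33309 + (36 + 72) = -33309 + 108 = -33201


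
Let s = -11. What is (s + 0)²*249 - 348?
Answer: 29781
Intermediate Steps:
(s + 0)²*249 - 348 = (-11 + 0)²*249 - 348 = (-11)²*249 - 348 = 121*249 - 348 = 30129 - 348 = 29781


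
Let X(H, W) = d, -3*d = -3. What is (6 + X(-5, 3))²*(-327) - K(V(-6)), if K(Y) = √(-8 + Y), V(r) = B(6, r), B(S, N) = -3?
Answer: -16023 - I*√11 ≈ -16023.0 - 3.3166*I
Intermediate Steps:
d = 1 (d = -⅓*(-3) = 1)
X(H, W) = 1
V(r) = -3
(6 + X(-5, 3))²*(-327) - K(V(-6)) = (6 + 1)²*(-327) - √(-8 - 3) = 7²*(-327) - √(-11) = 49*(-327) - I*√11 = -16023 - I*√11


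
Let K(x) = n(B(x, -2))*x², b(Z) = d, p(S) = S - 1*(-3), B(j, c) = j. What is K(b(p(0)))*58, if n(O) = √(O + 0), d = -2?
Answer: 232*I*√2 ≈ 328.1*I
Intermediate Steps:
n(O) = √O
p(S) = 3 + S (p(S) = S + 3 = 3 + S)
b(Z) = -2
K(x) = x^(5/2) (K(x) = √x*x² = x^(5/2))
K(b(p(0)))*58 = (-2)^(5/2)*58 = (4*I*√2)*58 = 232*I*√2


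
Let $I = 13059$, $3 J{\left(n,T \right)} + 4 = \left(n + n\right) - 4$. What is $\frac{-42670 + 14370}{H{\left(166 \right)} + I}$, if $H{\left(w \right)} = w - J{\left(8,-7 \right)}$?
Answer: $- \frac{84900}{39667} \approx -2.1403$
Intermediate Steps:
$J{\left(n,T \right)} = - \frac{8}{3} + \frac{2 n}{3}$ ($J{\left(n,T \right)} = - \frac{4}{3} + \frac{\left(n + n\right) - 4}{3} = - \frac{4}{3} + \frac{2 n - 4}{3} = - \frac{4}{3} + \frac{-4 + 2 n}{3} = - \frac{4}{3} + \left(- \frac{4}{3} + \frac{2 n}{3}\right) = - \frac{8}{3} + \frac{2 n}{3}$)
$H{\left(w \right)} = - \frac{8}{3} + w$ ($H{\left(w \right)} = w - \left(- \frac{8}{3} + \frac{2}{3} \cdot 8\right) = w - \left(- \frac{8}{3} + \frac{16}{3}\right) = w - \frac{8}{3} = - \frac{8}{3} + w$)
$\frac{-42670 + 14370}{H{\left(166 \right)} + I} = \frac{-42670 + 14370}{\left(- \frac{8}{3} + 166\right) + 13059} = - \frac{28300}{\frac{490}{3} + 13059} = - \frac{28300}{\frac{39667}{3}} = \left(-28300\right) \frac{3}{39667} = - \frac{84900}{39667}$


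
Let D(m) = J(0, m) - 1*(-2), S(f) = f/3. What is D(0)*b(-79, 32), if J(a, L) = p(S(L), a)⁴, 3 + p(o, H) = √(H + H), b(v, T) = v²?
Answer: 518003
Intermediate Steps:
S(f) = f/3 (S(f) = f*(⅓) = f/3)
p(o, H) = -3 + √2*√H (p(o, H) = -3 + √(H + H) = -3 + √(2*H) = -3 + √2*√H)
J(a, L) = (-3 + √2*√a)⁴
D(m) = 83 (D(m) = (-3 + √2*√0)⁴ - 1*(-2) = (-3 + √2*0)⁴ + 2 = (-3 + 0)⁴ + 2 = (-3)⁴ + 2 = 81 + 2 = 83)
D(0)*b(-79, 32) = 83*(-79)² = 83*6241 = 518003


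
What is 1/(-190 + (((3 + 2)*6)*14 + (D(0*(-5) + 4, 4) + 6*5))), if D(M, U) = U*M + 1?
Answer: 1/277 ≈ 0.0036101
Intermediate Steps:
D(M, U) = 1 + M*U (D(M, U) = M*U + 1 = 1 + M*U)
1/(-190 + (((3 + 2)*6)*14 + (D(0*(-5) + 4, 4) + 6*5))) = 1/(-190 + (((3 + 2)*6)*14 + ((1 + (0*(-5) + 4)*4) + 6*5))) = 1/(-190 + ((5*6)*14 + ((1 + (0 + 4)*4) + 30))) = 1/(-190 + (30*14 + ((1 + 4*4) + 30))) = 1/(-190 + (420 + ((1 + 16) + 30))) = 1/(-190 + (420 + (17 + 30))) = 1/(-190 + (420 + 47)) = 1/(-190 + 467) = 1/277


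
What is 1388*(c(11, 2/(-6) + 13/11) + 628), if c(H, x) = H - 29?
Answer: 846680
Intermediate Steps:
c(H, x) = -29 + H
1388*(c(11, 2/(-6) + 13/11) + 628) = 1388*((-29 + 11) + 628) = 1388*(-18 + 628) = 1388*610 = 846680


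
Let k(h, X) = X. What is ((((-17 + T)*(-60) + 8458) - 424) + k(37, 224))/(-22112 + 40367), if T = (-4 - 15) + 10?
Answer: 9818/18255 ≈ 0.53783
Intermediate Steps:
T = -9 (T = -19 + 10 = -9)
((((-17 + T)*(-60) + 8458) - 424) + k(37, 224))/(-22112 + 40367) = ((((-17 - 9)*(-60) + 8458) - 424) + 224)/(-22112 + 40367) = (((-26*(-60) + 8458) - 424) + 224)/18255 = (((1560 + 8458) - 424) + 224)*(1/18255) = ((10018 - 424) + 224)*(1/18255) = (9594 + 224)*(1/18255) = 9818*(1/18255) = 9818/18255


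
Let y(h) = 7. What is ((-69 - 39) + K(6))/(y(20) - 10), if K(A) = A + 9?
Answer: 31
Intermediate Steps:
K(A) = 9 + A
((-69 - 39) + K(6))/(y(20) - 10) = ((-69 - 39) + (9 + 6))/(7 - 10) = (-108 + 15)/(-3) = -93*(-⅓) = 31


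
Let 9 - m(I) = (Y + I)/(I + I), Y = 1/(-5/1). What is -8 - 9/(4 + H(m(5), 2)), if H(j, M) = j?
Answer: -2729/313 ≈ -8.7188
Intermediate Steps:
Y = -1/5 (Y = 1/(-5*1) = 1/(-5) = -1/5 ≈ -0.20000)
m(I) = 9 - (-1/5 + I)/(2*I) (m(I) = 9 - (-1/5 + I)/(I + I) = 9 - (-1/5 + I)/(2*I))
-8 - 9/(4 + H(m(5), 2)) = -8 - 9/(4 + (1/10)*(1 + 85*5)/5) = -8 - 9/(4 + (1/10)*(1/5)*(1 + 425)) = -8 - 9/(4 + (1/10)*(1/5)*426) = -8 - 9/(4 + 213/25) = -8 - 9/313/25 = -8 - 9*25/313 = -8 - 225/313 = -2729/313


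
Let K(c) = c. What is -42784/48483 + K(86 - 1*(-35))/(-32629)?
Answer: -1401865579/1581951807 ≈ -0.88616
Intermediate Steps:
-42784/48483 + K(86 - 1*(-35))/(-32629) = -42784/48483 + (86 - 1*(-35))/(-32629) = -42784*1/48483 + (86 + 35)*(-1/32629) = -42784/48483 + 121*(-1/32629) = -42784/48483 - 121/32629 = -1401865579/1581951807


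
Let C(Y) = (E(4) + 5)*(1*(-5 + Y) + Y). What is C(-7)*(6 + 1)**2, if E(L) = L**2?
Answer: -19551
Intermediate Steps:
C(Y) = -105 + 42*Y (C(Y) = (4**2 + 5)*(1*(-5 + Y) + Y) = (16 + 5)*((-5 + Y) + Y) = 21*(-5 + 2*Y) = -105 + 42*Y)
C(-7)*(6 + 1)**2 = (-105 + 42*(-7))*(6 + 1)**2 = (-105 - 294)*7**2 = -399*49 = -19551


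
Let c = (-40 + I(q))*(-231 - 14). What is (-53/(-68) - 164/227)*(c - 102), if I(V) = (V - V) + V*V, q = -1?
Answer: 8309187/15436 ≈ 538.30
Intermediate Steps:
I(V) = V**2 (I(V) = 0 + V**2 = V**2)
c = 9555 (c = (-40 + (-1)**2)*(-231 - 14) = (-40 + 1)*(-245) = -39*(-245) = 9555)
(-53/(-68) - 164/227)*(c - 102) = (-53/(-68) - 164/227)*(9555 - 102) = (-53*(-1/68) - 164*1/227)*9453 = (53/68 - 164/227)*9453 = (879/15436)*9453 = 8309187/15436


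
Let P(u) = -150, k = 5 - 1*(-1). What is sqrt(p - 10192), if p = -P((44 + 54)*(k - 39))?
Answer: I*sqrt(10042) ≈ 100.21*I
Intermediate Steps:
k = 6 (k = 5 + 1 = 6)
p = 150 (p = -1*(-150) = 150)
sqrt(p - 10192) = sqrt(150 - 10192) = sqrt(-10042) = I*sqrt(10042)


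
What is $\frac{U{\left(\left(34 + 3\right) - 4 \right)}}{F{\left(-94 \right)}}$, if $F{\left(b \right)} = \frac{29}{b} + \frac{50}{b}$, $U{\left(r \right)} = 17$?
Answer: $- \frac{1598}{79} \approx -20.228$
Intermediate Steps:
$F{\left(b \right)} = \frac{79}{b}$
$\frac{U{\left(\left(34 + 3\right) - 4 \right)}}{F{\left(-94 \right)}} = \frac{17}{79 \frac{1}{-94}} = \frac{17}{79 \left(- \frac{1}{94}\right)} = \frac{17}{- \frac{79}{94}} = 17 \left(- \frac{94}{79}\right) = - \frac{1598}{79}$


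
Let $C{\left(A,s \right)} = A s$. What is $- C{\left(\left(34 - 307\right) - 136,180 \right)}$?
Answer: $73620$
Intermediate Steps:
$- C{\left(\left(34 - 307\right) - 136,180 \right)} = - \left(\left(34 - 307\right) - 136\right) 180 = - \left(-273 - 136\right) 180 = - \left(-409\right) 180 = \left(-1\right) \left(-73620\right) = 73620$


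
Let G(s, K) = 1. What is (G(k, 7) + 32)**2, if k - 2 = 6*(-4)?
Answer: 1089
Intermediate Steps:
k = -22 (k = 2 + 6*(-4) = 2 - 24 = -22)
(G(k, 7) + 32)**2 = (1 + 32)**2 = 33**2 = 1089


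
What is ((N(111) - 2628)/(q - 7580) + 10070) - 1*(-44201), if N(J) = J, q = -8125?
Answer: 284109524/5235 ≈ 54271.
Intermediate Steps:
((N(111) - 2628)/(q - 7580) + 10070) - 1*(-44201) = ((111 - 2628)/(-8125 - 7580) + 10070) - 1*(-44201) = (-2517/(-15705) + 10070) + 44201 = (-2517*(-1/15705) + 10070) + 44201 = (839/5235 + 10070) + 44201 = 52717289/5235 + 44201 = 284109524/5235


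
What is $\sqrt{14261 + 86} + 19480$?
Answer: $19480 + \sqrt{14347} \approx 19600.0$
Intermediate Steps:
$\sqrt{14261 + 86} + 19480 = \sqrt{14347} + 19480 = 19480 + \sqrt{14347}$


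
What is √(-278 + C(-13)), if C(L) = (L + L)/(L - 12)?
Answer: 2*I*√1731/5 ≈ 16.642*I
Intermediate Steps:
C(L) = 2*L/(-12 + L) (C(L) = (2*L)/(-12 + L) = 2*L/(-12 + L))
√(-278 + C(-13)) = √(-278 + 2*(-13)/(-12 - 13)) = √(-278 + 2*(-13)/(-25)) = √(-278 + 2*(-13)*(-1/25)) = √(-278 + 26/25) = √(-6924/25) = 2*I*√1731/5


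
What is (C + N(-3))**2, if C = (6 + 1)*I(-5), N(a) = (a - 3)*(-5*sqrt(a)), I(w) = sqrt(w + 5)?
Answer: -2700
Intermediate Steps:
I(w) = sqrt(5 + w)
N(a) = -5*sqrt(a)*(-3 + a) (N(a) = (-3 + a)*(-5*sqrt(a)) = -5*sqrt(a)*(-3 + a))
C = 0 (C = (6 + 1)*sqrt(5 - 5) = 7*sqrt(0) = 7*0 = 0)
(C + N(-3))**2 = (0 + 5*sqrt(-3)*(3 - 1*(-3)))**2 = (0 + 5*(I*sqrt(3))*(3 + 3))**2 = (0 + 5*(I*sqrt(3))*6)**2 = (0 + 30*I*sqrt(3))**2 = (30*I*sqrt(3))**2 = -2700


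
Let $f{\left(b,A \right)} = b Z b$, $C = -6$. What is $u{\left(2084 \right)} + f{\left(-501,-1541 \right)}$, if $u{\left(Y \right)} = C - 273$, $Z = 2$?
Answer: $501723$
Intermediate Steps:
$u{\left(Y \right)} = -279$ ($u{\left(Y \right)} = -6 - 273 = -279$)
$f{\left(b,A \right)} = 2 b^{2}$ ($f{\left(b,A \right)} = b 2 b = 2 b b = 2 b^{2}$)
$u{\left(2084 \right)} + f{\left(-501,-1541 \right)} = -279 + 2 \left(-501\right)^{2} = -279 + 2 \cdot 251001 = -279 + 502002 = 501723$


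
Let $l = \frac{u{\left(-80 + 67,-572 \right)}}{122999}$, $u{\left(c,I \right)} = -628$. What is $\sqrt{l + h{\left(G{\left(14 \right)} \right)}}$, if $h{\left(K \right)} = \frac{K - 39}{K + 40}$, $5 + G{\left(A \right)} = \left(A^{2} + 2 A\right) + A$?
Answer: $\frac{\sqrt{795492198129174}}{33578727} \approx 0.83995$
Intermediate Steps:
$G{\left(A \right)} = -5 + A^{2} + 3 A$ ($G{\left(A \right)} = -5 + \left(\left(A^{2} + 2 A\right) + A\right) = -5 + \left(A^{2} + 3 A\right) = -5 + A^{2} + 3 A$)
$h{\left(K \right)} = \frac{-39 + K}{40 + K}$
$l = - \frac{628}{122999} \approx -0.0051057$
$\sqrt{l + h{\left(G{\left(14 \right)} \right)}} = \sqrt{- \frac{628}{122999} + \frac{-39 + \left(-5 + 14^{2} + 3 \cdot 14\right)}{40 + \left(-5 + 14^{2} + 3 \cdot 14\right)}} = \sqrt{- \frac{628}{122999} + \frac{-39 + \left(-5 + 196 + 42\right)}{40 + \left(-5 + 196 + 42\right)}} = \sqrt{- \frac{628}{122999} + \frac{-39 + 233}{40 + 233}} = \sqrt{- \frac{628}{122999} + \frac{1}{273} \cdot 194} = \sqrt{- \frac{628}{122999} + \frac{194}{273}} = \sqrt{\frac{23690362}{33578727}} = \frac{\sqrt{795492198129174}}{33578727}$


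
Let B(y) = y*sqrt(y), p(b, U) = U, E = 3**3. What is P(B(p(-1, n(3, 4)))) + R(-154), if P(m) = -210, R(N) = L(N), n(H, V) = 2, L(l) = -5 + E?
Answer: -188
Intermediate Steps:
E = 27
L(l) = 22 (L(l) = -5 + 27 = 22)
R(N) = 22
B(y) = y**(3/2)
P(B(p(-1, n(3, 4)))) + R(-154) = -210 + 22 = -188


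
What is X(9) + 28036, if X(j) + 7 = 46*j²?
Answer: 31755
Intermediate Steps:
X(j) = -7 + 46*j²
X(9) + 28036 = (-7 + 46*9²) + 28036 = (-7 + 46*81) + 28036 = (-7 + 3726) + 28036 = 3719 + 28036 = 31755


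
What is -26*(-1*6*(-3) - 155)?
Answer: 3562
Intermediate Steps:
-26*(-1*6*(-3) - 155) = -26*(-6*(-3) - 155) = -26*(18 - 155) = -26*(-137) = 3562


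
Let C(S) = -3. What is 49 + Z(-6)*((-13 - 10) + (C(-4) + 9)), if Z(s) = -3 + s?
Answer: 202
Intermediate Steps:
49 + Z(-6)*((-13 - 10) + (C(-4) + 9)) = 49 + (-3 - 6)*((-13 - 10) + (-3 + 9)) = 49 - 9*(-23 + 6) = 49 - 9*(-17) = 49 + 153 = 202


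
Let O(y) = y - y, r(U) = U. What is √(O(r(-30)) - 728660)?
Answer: 2*I*√182165 ≈ 853.62*I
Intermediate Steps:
O(y) = 0
√(O(r(-30)) - 728660) = √(0 - 728660) = √(-728660) = 2*I*√182165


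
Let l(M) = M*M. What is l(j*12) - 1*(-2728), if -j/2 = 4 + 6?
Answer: 60328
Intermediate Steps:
j = -20 (j = -2*(4 + 6) = -2*10 = -20)
l(M) = M²
l(j*12) - 1*(-2728) = (-20*12)² - 1*(-2728) = (-240)² + 2728 = 57600 + 2728 = 60328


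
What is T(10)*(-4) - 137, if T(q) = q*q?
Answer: -537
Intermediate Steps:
T(q) = q**2
T(10)*(-4) - 137 = 10**2*(-4) - 137 = 100*(-4) - 137 = -400 - 137 = -537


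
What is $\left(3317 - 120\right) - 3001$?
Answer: $196$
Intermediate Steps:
$\left(3317 - 120\right) - 3001 = 3197 - 3001 = 196$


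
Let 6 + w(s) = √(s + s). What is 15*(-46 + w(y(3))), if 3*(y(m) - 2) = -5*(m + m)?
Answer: -780 + 60*I ≈ -780.0 + 60.0*I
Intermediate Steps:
y(m) = 2 - 10*m/3 (y(m) = 2 + (-5*(m + m))/3 = 2 + (-10*m)/3 = 2 - 10*m/3)
w(s) = -6 + √2*√s (w(s) = -6 + √(s + s) = -6 + √(2*s) = -6 + √2*√s)
15*(-46 + w(y(3))) = 15*(-46 + (-6 + √2*√(2 - 10/3*3))) = 15*(-46 + (-6 + √2*√(2 - 10))) = 15*(-46 + (-6 + √2*√(-8))) = 15*(-46 + (-6 + √2*(2*I*√2))) = 15*(-46 + (-6 + 4*I)) = 15*(-52 + 4*I) = -780 + 60*I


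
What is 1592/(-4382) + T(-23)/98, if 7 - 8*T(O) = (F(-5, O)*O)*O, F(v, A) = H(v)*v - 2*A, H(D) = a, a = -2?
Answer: -1337039/35056 ≈ -38.140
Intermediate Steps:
H(D) = -2
F(v, A) = -2*A - 2*v (F(v, A) = -2*v - 2*A = -2*A - 2*v)
T(O) = 7/8 - O²*(10 - 2*O)/8 (T(O) = 7/8 - (-2*O - 2*(-5))*O*O/8 = 7/8 - (-2*O + 10)*O*O/8 = 7/8 - (10 - 2*O)*O*O/8 = 7/8 - O*(10 - 2*O)*O/8 = 7/8 - O²*(10 - 2*O)/8)
1592/(-4382) + T(-23)/98 = 1592/(-4382) + (7/8 + (¼)*(-23)²*(-5 - 23))/98 = 1592*(-1/4382) + (7/8 + (¼)*529*(-28))*(1/98) = -796/2191 + (7/8 - 3703)*(1/98) = -796/2191 - 29617/8*1/98 = -796/2191 - 4231/112 = -1337039/35056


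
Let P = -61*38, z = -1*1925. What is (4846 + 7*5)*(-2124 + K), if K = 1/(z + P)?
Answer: -43988221173/4243 ≈ -1.0367e+7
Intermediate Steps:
z = -1925
P = -2318
K = -1/4243 (K = 1/(-1925 - 2318) = 1/(-4243) = -1/4243 ≈ -0.00023568)
(4846 + 7*5)*(-2124 + K) = (4846 + 7*5)*(-2124 - 1/4243) = (4846 + 35)*(-9012133/4243) = 4881*(-9012133/4243) = -43988221173/4243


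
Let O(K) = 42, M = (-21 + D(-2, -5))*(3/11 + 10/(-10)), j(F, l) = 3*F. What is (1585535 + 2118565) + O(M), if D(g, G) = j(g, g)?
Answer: 3704142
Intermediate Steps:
D(g, G) = 3*g
M = 216/11 (M = (-21 + 3*(-2))*(3/11 + 10/(-10)) = (-21 - 6)*(3*(1/11) + 10*(-⅒)) = -27*(3/11 - 1) = -27*(-8/11) = 216/11 ≈ 19.636)
(1585535 + 2118565) + O(M) = (1585535 + 2118565) + 42 = 3704100 + 42 = 3704142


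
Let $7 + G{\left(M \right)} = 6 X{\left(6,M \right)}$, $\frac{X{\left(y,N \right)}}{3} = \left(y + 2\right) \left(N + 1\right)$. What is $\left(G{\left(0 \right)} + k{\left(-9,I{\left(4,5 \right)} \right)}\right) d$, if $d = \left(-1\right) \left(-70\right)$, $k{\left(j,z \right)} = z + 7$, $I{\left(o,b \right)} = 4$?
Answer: $10360$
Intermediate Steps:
$X{\left(y,N \right)} = 3 \left(1 + N\right) \left(2 + y\right)$ ($X{\left(y,N \right)} = 3 \left(y + 2\right) \left(N + 1\right) = 3 \left(2 + y\right) \left(1 + N\right) = 3 \left(1 + N\right) \left(2 + y\right)$)
$k{\left(j,z \right)} = 7 + z$
$d = 70$
$G{\left(M \right)} = 137 + 144 M$ ($G{\left(M \right)} = -7 + 6 \left(6 + 3 \cdot 6 + 6 M + 3 M 6\right) = -7 + 6 \left(6 + 18 + 6 M + 18 M\right) = -7 + 6 \left(24 + 24 M\right) = -7 + \left(144 + 144 M\right) = 137 + 144 M$)
$\left(G{\left(0 \right)} + k{\left(-9,I{\left(4,5 \right)} \right)}\right) d = \left(\left(137 + 144 \cdot 0\right) + \left(7 + 4\right)\right) 70 = \left(\left(137 + 0\right) + 11\right) 70 = \left(137 + 11\right) 70 = 148 \cdot 70 = 10360$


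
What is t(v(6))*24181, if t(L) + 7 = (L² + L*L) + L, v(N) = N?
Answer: 1716851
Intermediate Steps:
t(L) = -7 + L + 2*L² (t(L) = -7 + ((L² + L*L) + L) = -7 + ((L² + L²) + L) = -7 + (2*L² + L) = -7 + (L + 2*L²) = -7 + L + 2*L²)
t(v(6))*24181 = (-7 + 6 + 2*6²)*24181 = (-7 + 6 + 2*36)*24181 = (-7 + 6 + 72)*24181 = 71*24181 = 1716851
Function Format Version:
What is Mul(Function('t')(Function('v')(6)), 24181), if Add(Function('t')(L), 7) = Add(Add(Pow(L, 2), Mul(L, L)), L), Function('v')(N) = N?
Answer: 1716851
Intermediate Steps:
Function('t')(L) = Add(-7, L, Mul(2, Pow(L, 2))) (Function('t')(L) = Add(-7, Add(Add(Pow(L, 2), Mul(L, L)), L)) = Add(-7, Add(Add(Pow(L, 2), Pow(L, 2)), L)) = Add(-7, Add(Mul(2, Pow(L, 2)), L)) = Add(-7, Add(L, Mul(2, Pow(L, 2)))) = Add(-7, L, Mul(2, Pow(L, 2))))
Mul(Function('t')(Function('v')(6)), 24181) = Mul(Add(-7, 6, Mul(2, Pow(6, 2))), 24181) = Mul(Add(-7, 6, Mul(2, 36)), 24181) = Mul(Add(-7, 6, 72), 24181) = Mul(71, 24181) = 1716851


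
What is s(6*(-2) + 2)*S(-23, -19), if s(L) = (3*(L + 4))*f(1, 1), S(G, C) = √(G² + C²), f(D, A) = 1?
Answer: -18*√890 ≈ -536.99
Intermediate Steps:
S(G, C) = √(C² + G²)
s(L) = 12 + 3*L (s(L) = (3*(L + 4))*1 = (3*(4 + L))*1 = (12 + 3*L)*1 = 12 + 3*L)
s(6*(-2) + 2)*S(-23, -19) = (12 + 3*(6*(-2) + 2))*√((-19)² + (-23)²) = (12 + 3*(-12 + 2))*√(361 + 529) = (12 + 3*(-10))*√890 = (12 - 30)*√890 = -18*√890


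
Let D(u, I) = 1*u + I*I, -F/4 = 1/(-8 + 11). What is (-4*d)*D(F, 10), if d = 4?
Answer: -4736/3 ≈ -1578.7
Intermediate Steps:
F = -4/3 (F = -4/(-8 + 11) = -4/3 ≈ -1.3333)
D(u, I) = u + I²
(-4*d)*D(F, 10) = (-4*4)*(-4/3 + 10²) = -16*(-4/3 + 100) = -16*296/3 = -4736/3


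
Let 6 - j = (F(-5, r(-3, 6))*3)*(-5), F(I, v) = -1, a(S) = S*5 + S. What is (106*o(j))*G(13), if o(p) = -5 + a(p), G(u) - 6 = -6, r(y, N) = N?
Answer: 0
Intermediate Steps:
a(S) = 6*S (a(S) = 5*S + S = 6*S)
G(u) = 0 (G(u) = 6 - 6 = 0)
j = -9 (j = 6 - (-1*3)*(-5) = 6 - (-3)*(-5) = 6 - 1*15 = 6 - 15 = -9)
o(p) = -5 + 6*p
(106*o(j))*G(13) = (106*(-5 + 6*(-9)))*0 = (106*(-5 - 54))*0 = (106*(-59))*0 = -6254*0 = 0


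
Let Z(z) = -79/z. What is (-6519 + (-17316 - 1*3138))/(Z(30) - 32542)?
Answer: 809190/976339 ≈ 0.82880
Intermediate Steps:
(-6519 + (-17316 - 1*3138))/(Z(30) - 32542) = (-6519 + (-17316 - 1*3138))/(-79/30 - 32542) = (-6519 + (-17316 - 3138))/(-79*1/30 - 32542) = (-6519 - 20454)/(-79/30 - 32542) = -26973/(-976339/30) = -26973*(-30/976339) = 809190/976339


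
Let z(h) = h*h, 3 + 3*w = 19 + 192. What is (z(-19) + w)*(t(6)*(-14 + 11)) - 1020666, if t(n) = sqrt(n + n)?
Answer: -1020666 - 2582*sqrt(3) ≈ -1.0251e+6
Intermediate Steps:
w = 208/3 (w = -1 + (19 + 192)/3 = -1 + (1/3)*211 = -1 + 211/3 = 208/3 ≈ 69.333)
t(n) = sqrt(2)*sqrt(n) (t(n) = sqrt(2*n) = sqrt(2)*sqrt(n))
z(h) = h**2
(z(-19) + w)*(t(6)*(-14 + 11)) - 1020666 = ((-19)**2 + 208/3)*((sqrt(2)*sqrt(6))*(-14 + 11)) - 1020666 = (361 + 208/3)*((2*sqrt(3))*(-3)) - 1020666 = 1291*(-6*sqrt(3))/3 - 1020666 = -2582*sqrt(3) - 1020666 = -1020666 - 2582*sqrt(3)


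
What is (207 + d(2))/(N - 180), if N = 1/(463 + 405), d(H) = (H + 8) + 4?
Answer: -191828/156239 ≈ -1.2278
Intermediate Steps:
d(H) = 12 + H (d(H) = (8 + H) + 4 = 12 + H)
N = 1/868 ≈ 0.0011521
(207 + d(2))/(N - 180) = (207 + (12 + 2))/(1/868 - 180) = (207 + 14)/(-156239/868) = 221*(-868/156239) = -191828/156239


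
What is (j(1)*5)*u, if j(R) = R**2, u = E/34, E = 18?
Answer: 45/17 ≈ 2.6471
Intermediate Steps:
u = 9/17 (u = 18/34 = 18*(1/34) = 9/17 ≈ 0.52941)
(j(1)*5)*u = (1**2*5)*(9/17) = (1*5)*(9/17) = 5*(9/17) = 45/17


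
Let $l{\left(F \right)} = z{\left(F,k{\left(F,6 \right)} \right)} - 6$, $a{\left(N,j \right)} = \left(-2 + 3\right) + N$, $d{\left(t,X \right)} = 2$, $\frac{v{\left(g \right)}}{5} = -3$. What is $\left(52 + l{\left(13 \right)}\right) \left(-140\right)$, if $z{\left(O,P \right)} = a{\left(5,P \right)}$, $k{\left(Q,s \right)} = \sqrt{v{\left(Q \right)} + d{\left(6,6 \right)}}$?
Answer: $-7280$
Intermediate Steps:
$v{\left(g \right)} = -15$ ($v{\left(g \right)} = 5 \left(-3\right) = -15$)
$a{\left(N,j \right)} = 1 + N$
$k{\left(Q,s \right)} = i \sqrt{13}$ ($k{\left(Q,s \right)} = \sqrt{-15 + 2} = \sqrt{-13} = i \sqrt{13}$)
$z{\left(O,P \right)} = 6$ ($z{\left(O,P \right)} = 1 + 5 = 6$)
$l{\left(F \right)} = 0$ ($l{\left(F \right)} = 6 - 6 = 0$)
$\left(52 + l{\left(13 \right)}\right) \left(-140\right) = \left(52 + 0\right) \left(-140\right) = 52 \left(-140\right) = -7280$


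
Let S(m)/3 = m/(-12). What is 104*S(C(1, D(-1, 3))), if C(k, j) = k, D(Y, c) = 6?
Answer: -26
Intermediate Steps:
S(m) = -m/4 (S(m) = 3*(m/(-12)) = 3*(m*(-1/12)) = 3*(-m/12) = -m/4)
104*S(C(1, D(-1, 3))) = 104*(-1/4*1) = 104*(-1/4) = -26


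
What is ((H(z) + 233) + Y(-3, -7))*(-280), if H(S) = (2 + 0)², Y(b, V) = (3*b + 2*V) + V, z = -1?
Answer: -57960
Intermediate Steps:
Y(b, V) = 3*V + 3*b (Y(b, V) = (2*V + 3*b) + V = 3*V + 3*b)
H(S) = 4 (H(S) = 2² = 4)
((H(z) + 233) + Y(-3, -7))*(-280) = ((4 + 233) + (3*(-7) + 3*(-3)))*(-280) = (237 + (-21 - 9))*(-280) = (237 - 30)*(-280) = 207*(-280) = -57960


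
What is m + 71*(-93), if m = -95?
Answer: -6698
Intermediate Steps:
m + 71*(-93) = -95 + 71*(-93) = -95 - 6603 = -6698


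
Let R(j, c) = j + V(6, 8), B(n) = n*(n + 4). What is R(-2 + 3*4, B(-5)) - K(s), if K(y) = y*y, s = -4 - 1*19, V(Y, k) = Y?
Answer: -513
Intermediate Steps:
B(n) = n*(4 + n)
R(j, c) = 6 + j (R(j, c) = j + 6 = 6 + j)
s = -23 (s = -4 - 19 = -23)
K(y) = y²
R(-2 + 3*4, B(-5)) - K(s) = (6 + (-2 + 3*4)) - 1*(-23)² = (6 + (-2 + 12)) - 1*529 = (6 + 10) - 529 = 16 - 529 = -513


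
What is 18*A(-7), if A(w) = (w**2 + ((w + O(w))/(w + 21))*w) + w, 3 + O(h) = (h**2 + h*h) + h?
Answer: 27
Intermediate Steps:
O(h) = -3 + h + 2*h**2 (O(h) = -3 + ((h**2 + h*h) + h) = -3 + ((h**2 + h**2) + h) = -3 + (2*h**2 + h) = -3 + (h + 2*h**2) = -3 + h + 2*h**2)
A(w) = w + w**2 + w*(-3 + 2*w + 2*w**2)/(21 + w) (A(w) = (w**2 + ((w + (-3 + w + 2*w**2))/(w + 21))*w) + w = (w**2 + ((-3 + 2*w + 2*w**2)/(21 + w))*w) + w = (w**2 + w*(-3 + 2*w + 2*w**2)/(21 + w)) + w = w + w**2 + w*(-3 + 2*w + 2*w**2)/(21 + w))
18*A(-7) = 18*(3*(-7)*(6 + (-7)**2 + 8*(-7))/(21 - 7)) = 18*(3*(-7)*(6 + 49 - 56)/14) = 18*(3*(-7)*(1/14)*(-1)) = 18*(3/2) = 27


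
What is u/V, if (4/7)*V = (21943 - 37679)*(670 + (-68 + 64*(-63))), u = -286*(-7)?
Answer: 143/6746810 ≈ 2.1195e-5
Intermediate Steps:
u = 2002
V = 94455340 (V = 7*((21943 - 37679)*(670 + (-68 + 64*(-63))))/4 = 7*(-15736*(670 + (-68 - 4032)))/4 = 7*(-15736*(670 - 4100))/4 = 7*(-15736*(-3430))/4 = (7/4)*53974480 = 94455340)
u/V = 2002/94455340 = 2002*(1/94455340) = 143/6746810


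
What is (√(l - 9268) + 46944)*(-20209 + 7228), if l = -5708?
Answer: -609380064 - 311544*I*√26 ≈ -6.0938e+8 - 1.5886e+6*I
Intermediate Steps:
(√(l - 9268) + 46944)*(-20209 + 7228) = (√(-5708 - 9268) + 46944)*(-20209 + 7228) = (√(-14976) + 46944)*(-12981) = (24*I*√26 + 46944)*(-12981) = (46944 + 24*I*√26)*(-12981) = -609380064 - 311544*I*√26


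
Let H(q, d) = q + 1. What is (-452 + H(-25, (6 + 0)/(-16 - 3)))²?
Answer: 226576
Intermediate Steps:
H(q, d) = 1 + q
(-452 + H(-25, (6 + 0)/(-16 - 3)))² = (-452 + (1 - 25))² = (-452 - 24)² = (-476)² = 226576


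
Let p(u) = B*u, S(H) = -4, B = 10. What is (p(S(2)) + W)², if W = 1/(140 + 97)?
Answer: 89851441/56169 ≈ 1599.7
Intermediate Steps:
p(u) = 10*u
W = 1/237 ≈ 0.0042194
(p(S(2)) + W)² = (10*(-4) + 1/237)² = (-40 + 1/237)² = (-9479/237)² = 89851441/56169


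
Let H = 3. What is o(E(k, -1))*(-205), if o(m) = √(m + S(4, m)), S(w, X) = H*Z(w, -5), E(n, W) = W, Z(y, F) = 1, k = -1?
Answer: -205*√2 ≈ -289.91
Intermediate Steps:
S(w, X) = 3 (S(w, X) = 3*1 = 3)
o(m) = √(3 + m) (o(m) = √(m + 3) = √(3 + m))
o(E(k, -1))*(-205) = √(3 - 1)*(-205) = √2*(-205) = -205*√2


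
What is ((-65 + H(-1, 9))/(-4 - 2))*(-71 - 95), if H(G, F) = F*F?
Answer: 1328/3 ≈ 442.67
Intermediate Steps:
H(G, F) = F**2
((-65 + H(-1, 9))/(-4 - 2))*(-71 - 95) = ((-65 + 9**2)/(-4 - 2))*(-71 - 95) = ((-65 + 81)/(-6))*(-166) = (16*(-1/6))*(-166) = -8/3*(-166) = 1328/3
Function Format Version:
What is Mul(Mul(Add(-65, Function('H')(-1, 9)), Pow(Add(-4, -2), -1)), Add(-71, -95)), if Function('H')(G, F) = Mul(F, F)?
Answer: Rational(1328, 3) ≈ 442.67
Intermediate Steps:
Function('H')(G, F) = Pow(F, 2)
Mul(Mul(Add(-65, Function('H')(-1, 9)), Pow(Add(-4, -2), -1)), Add(-71, -95)) = Mul(Mul(Add(-65, Pow(9, 2)), Pow(Add(-4, -2), -1)), Add(-71, -95)) = Mul(Mul(Add(-65, 81), Pow(-6, -1)), -166) = Mul(Mul(16, Rational(-1, 6)), -166) = Mul(Rational(-8, 3), -166) = Rational(1328, 3)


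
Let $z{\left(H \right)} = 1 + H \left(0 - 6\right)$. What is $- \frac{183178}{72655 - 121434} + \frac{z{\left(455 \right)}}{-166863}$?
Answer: $\frac{30698748505}{8139410277} \approx 3.7716$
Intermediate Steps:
$z{\left(H \right)} = 1 - 6 H$ ($z{\left(H \right)} = 1 + H \left(-6\right) = 1 - 6 H$)
$- \frac{183178}{72655 - 121434} + \frac{z{\left(455 \right)}}{-166863} = - \frac{183178}{72655 - 121434} + \frac{1 - 2730}{-166863} = - \frac{183178}{72655 - 121434} + \left(1 - 2730\right) \left(- \frac{1}{166863}\right) = - \frac{183178}{-48779} - - \frac{2729}{166863} = \left(-183178\right) \left(- \frac{1}{48779}\right) + \frac{2729}{166863} = \frac{183178}{48779} + \frac{2729}{166863} = \frac{30698748505}{8139410277}$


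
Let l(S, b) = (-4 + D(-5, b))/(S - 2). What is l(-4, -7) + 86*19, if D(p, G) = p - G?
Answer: 4903/3 ≈ 1634.3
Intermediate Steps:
l(S, b) = (-9 - b)/(-2 + S) (l(S, b) = (-4 + (-5 - b))/(S - 2) = (-9 - b)/(-2 + S))
l(-4, -7) + 86*19 = (-9 - 1*(-7))/(-2 - 4) + 86*19 = (-9 + 7)/(-6) + 1634 = -⅙*(-2) + 1634 = ⅓ + 1634 = 4903/3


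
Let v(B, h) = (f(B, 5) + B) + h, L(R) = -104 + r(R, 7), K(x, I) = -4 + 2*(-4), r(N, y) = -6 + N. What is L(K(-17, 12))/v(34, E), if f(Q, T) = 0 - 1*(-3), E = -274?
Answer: 122/237 ≈ 0.51477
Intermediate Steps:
f(Q, T) = 3 (f(Q, T) = 0 + 3 = 3)
K(x, I) = -12 (K(x, I) = -4 - 8 = -12)
L(R) = -110 + R (L(R) = -104 + (-6 + R) = -110 + R)
v(B, h) = 3 + B + h (v(B, h) = (3 + B) + h = 3 + B + h)
L(K(-17, 12))/v(34, E) = (-110 - 12)/(3 + 34 - 274) = -122/(-237) = -122*(-1/237) = 122/237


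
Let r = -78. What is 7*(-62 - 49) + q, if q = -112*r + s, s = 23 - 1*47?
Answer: 7935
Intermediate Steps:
s = -24 (s = 23 - 47 = -24)
q = 8712 (q = -112*(-78) - 24 = 8736 - 24 = 8712)
7*(-62 - 49) + q = 7*(-62 - 49) + 8712 = 7*(-111) + 8712 = -777 + 8712 = 7935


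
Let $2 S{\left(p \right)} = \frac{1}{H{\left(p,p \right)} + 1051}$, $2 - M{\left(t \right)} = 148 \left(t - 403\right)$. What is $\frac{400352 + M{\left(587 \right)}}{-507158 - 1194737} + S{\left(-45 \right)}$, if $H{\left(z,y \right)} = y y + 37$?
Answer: $- \frac{2321355677}{10595998270} \approx -0.21908$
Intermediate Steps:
$M{\left(t \right)} = 59646 - 148 t$ ($M{\left(t \right)} = 2 - 148 \left(t - 403\right) = 2 - 148 \left(-403 + t\right) = 2 - \left(-59644 + 148 t\right) = 59646 - 148 t$)
$H{\left(z,y \right)} = 37 + y^{2}$ ($H{\left(z,y \right)} = y^{2} + 37 = 37 + y^{2}$)
$S{\left(p \right)} = \frac{1}{2 \left(1088 + p^{2}\right)}$ ($S{\left(p \right)} = \frac{1}{2 \left(\left(37 + p^{2}\right) + 1051\right)} = \frac{1}{2 \left(1088 + p^{2}\right)}$)
$\frac{400352 + M{\left(587 \right)}}{-507158 - 1194737} + S{\left(-45 \right)} = \frac{400352 + \left(59646 - 86876\right)}{-507158 - 1194737} + \frac{1}{2 \left(1088 + \left(-45\right)^{2}\right)} = \frac{400352 + \left(59646 - 86876\right)}{-507158 - 1194737} + \frac{1}{2 \left(1088 + 2025\right)} = \frac{400352 - 27230}{-507158 - 1194737} + \frac{1}{2 \cdot 3113} = \frac{373122}{-1701895} + \frac{1}{2} \cdot \frac{1}{3113} = 373122 \left(- \frac{1}{1701895}\right) + \frac{1}{6226} = - \frac{373122}{1701895} + \frac{1}{6226} = - \frac{2321355677}{10595998270}$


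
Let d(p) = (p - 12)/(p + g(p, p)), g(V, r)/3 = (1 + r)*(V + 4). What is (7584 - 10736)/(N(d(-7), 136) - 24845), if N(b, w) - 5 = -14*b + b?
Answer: 148144/1167233 ≈ 0.12692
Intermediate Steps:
g(V, r) = 3*(1 + r)*(4 + V) (g(V, r) = 3*((1 + r)*(V + 4)) = 3*((1 + r)*(4 + V)) = 3*(1 + r)*(4 + V))
d(p) = (-12 + p)/(12 + 3*p² + 16*p) (d(p) = (p - 12)/(p + (12 + 3*p + 12*p + 3*p*p)) = (-12 + p)/(p + (12 + 3*p + 12*p + 3*p²)) = (-12 + p)/(p + (12 + 3*p² + 15*p)) = (-12 + p)/(12 + 3*p² + 16*p))
N(b, w) = 5 - 13*b (N(b, w) = 5 + (-14*b + b) = 5 - 13*b)
(7584 - 10736)/(N(d(-7), 136) - 24845) = (7584 - 10736)/((5 - 13*(-12 - 7)/(12 + 3*(-7)² + 16*(-7))) - 24845) = -3152/((5 - 13*(-19)/(12 + 3*49 - 112)) - 24845) = -3152/((5 - 13*(-19)/(12 + 147 - 112)) - 24845) = -3152/((5 - 13*(-19)/47) - 24845) = -3152/((5 - 13*(-19/47)) - 24845) = -3152/((5 + 247/47) - 24845) = -3152/(482/47 - 24845) = -3152/(-1167233/47) = -3152*(-47/1167233) = 148144/1167233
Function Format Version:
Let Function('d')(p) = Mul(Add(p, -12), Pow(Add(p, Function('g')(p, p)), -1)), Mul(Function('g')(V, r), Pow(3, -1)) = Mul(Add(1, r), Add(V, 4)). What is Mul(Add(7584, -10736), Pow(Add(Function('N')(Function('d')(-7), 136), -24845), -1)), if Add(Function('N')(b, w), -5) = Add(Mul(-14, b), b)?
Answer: Rational(148144, 1167233) ≈ 0.12692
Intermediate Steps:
Function('g')(V, r) = Mul(3, Add(1, r), Add(4, V)) (Function('g')(V, r) = Mul(3, Mul(Add(1, r), Add(V, 4))) = Mul(3, Mul(Add(1, r), Add(4, V))) = Mul(3, Add(1, r), Add(4, V)))
Function('d')(p) = Mul(Pow(Add(12, Mul(3, Pow(p, 2)), Mul(16, p)), -1), Add(-12, p)) (Function('d')(p) = Mul(Add(p, -12), Pow(Add(p, Add(12, Mul(3, p), Mul(12, p), Mul(3, p, p))), -1)) = Mul(Add(-12, p), Pow(Add(p, Add(12, Mul(3, p), Mul(12, p), Mul(3, Pow(p, 2)))), -1)) = Mul(Add(-12, p), Pow(Add(p, Add(12, Mul(3, Pow(p, 2)), Mul(15, p))), -1)) = Mul(Add(-12, p), Pow(Add(12, Mul(3, Pow(p, 2)), Mul(16, p)), -1)) = Mul(Pow(Add(12, Mul(3, Pow(p, 2)), Mul(16, p)), -1), Add(-12, p)))
Function('N')(b, w) = Add(5, Mul(-13, b)) (Function('N')(b, w) = Add(5, Add(Mul(-14, b), b)) = Add(5, Mul(-13, b)))
Mul(Add(7584, -10736), Pow(Add(Function('N')(Function('d')(-7), 136), -24845), -1)) = Mul(Add(7584, -10736), Pow(Add(Add(5, Mul(-13, Mul(Pow(Add(12, Mul(3, Pow(-7, 2)), Mul(16, -7)), -1), Add(-12, -7)))), -24845), -1)) = Mul(-3152, Pow(Add(Add(5, Mul(-13, Mul(Pow(Add(12, Mul(3, 49), -112), -1), -19))), -24845), -1)) = Mul(-3152, Pow(Add(Add(5, Mul(-13, Mul(Pow(Add(12, 147, -112), -1), -19))), -24845), -1)) = Mul(-3152, Pow(Add(Add(5, Mul(-13, Mul(Pow(47, -1), -19))), -24845), -1)) = Mul(-3152, Pow(Add(Add(5, Mul(-13, Mul(Rational(1, 47), -19))), -24845), -1)) = Mul(-3152, Pow(Add(Add(5, Mul(-13, Rational(-19, 47))), -24845), -1)) = Mul(-3152, Pow(Add(Add(5, Rational(247, 47)), -24845), -1)) = Mul(-3152, Pow(Add(Rational(482, 47), -24845), -1)) = Mul(-3152, Pow(Rational(-1167233, 47), -1)) = Mul(-3152, Rational(-47, 1167233)) = Rational(148144, 1167233)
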